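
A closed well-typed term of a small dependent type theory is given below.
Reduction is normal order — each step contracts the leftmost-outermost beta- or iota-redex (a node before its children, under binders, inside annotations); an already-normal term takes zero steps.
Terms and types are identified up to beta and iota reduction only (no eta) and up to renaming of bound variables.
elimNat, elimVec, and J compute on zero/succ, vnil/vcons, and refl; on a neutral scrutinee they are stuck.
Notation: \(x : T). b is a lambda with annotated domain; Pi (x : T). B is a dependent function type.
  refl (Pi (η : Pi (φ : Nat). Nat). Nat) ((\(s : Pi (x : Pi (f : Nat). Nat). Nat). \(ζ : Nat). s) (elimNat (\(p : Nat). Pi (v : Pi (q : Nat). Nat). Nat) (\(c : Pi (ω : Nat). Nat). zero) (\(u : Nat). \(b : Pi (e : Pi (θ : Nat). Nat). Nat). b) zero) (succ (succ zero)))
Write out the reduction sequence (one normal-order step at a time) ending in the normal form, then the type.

normal-order reduction sequence:
  refl (Pi (η : Pi (φ : Nat). Nat). Nat) ((\(s : Pi (x : Pi (f : Nat). Nat). Nat). \(ζ : Nat). s) (elimNat (\(p : Nat). Pi (v : Pi (q : Nat). Nat). Nat) (\(c : Pi (ω : Nat). Nat). zero) (\(u : Nat). \(b : Pi (e : Pi (θ : Nat). Nat). Nat). b) zero) (succ (succ zero)))
  ~> refl (Pi (η : Pi (φ : Nat). Nat). Nat) ((\(s : Nat). elimNat (\(x : Nat). Pi (f : Pi (ζ : Nat). Nat). Nat) (\(p : Pi (v : Nat). Nat). zero) (\(q : Nat). \(c : Pi (ω : Pi (u : Nat). Nat). Nat). c) zero) (succ (succ zero)))
  ~> refl (Pi (η : Pi (φ : Nat). Nat). Nat) (elimNat (\(s : Nat). Pi (x : Pi (f : Nat). Nat). Nat) (\(ζ : Pi (p : Nat). Nat). zero) (\(v : Nat). \(q : Pi (c : Pi (ω : Nat). Nat). Nat). q) zero)
  ~> refl (Pi (η : Pi (φ : Nat). Nat). Nat) (\(s : Pi (x : Nat). Nat). zero)
the term's type:
  Eq (Pi (η : Pi (φ : Nat). Nat). Nat) (\(s : Pi (x : Nat). Nat). zero) (\(f : Pi (ζ : Nat). Nat). zero)


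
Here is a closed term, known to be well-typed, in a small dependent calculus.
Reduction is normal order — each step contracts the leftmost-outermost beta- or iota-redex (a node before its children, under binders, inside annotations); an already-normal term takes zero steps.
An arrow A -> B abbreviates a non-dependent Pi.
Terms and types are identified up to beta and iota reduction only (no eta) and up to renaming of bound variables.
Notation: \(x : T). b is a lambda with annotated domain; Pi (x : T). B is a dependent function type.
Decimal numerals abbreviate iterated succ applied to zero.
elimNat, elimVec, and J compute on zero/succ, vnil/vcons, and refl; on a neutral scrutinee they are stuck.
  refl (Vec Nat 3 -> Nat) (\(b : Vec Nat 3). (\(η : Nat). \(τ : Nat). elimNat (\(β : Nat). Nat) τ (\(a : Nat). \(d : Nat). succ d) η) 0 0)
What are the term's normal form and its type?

reduced normal form:
  refl (Vec Nat 3 -> Nat) (\(b : Vec Nat 3). 0)
inferred type:
  Eq (Vec Nat 3 -> Nat) (\(b : Vec Nat 3). 0) (\(η : Vec Nat 3). 0)
observation: the term reaches its normal form after 3 normal-order steps.


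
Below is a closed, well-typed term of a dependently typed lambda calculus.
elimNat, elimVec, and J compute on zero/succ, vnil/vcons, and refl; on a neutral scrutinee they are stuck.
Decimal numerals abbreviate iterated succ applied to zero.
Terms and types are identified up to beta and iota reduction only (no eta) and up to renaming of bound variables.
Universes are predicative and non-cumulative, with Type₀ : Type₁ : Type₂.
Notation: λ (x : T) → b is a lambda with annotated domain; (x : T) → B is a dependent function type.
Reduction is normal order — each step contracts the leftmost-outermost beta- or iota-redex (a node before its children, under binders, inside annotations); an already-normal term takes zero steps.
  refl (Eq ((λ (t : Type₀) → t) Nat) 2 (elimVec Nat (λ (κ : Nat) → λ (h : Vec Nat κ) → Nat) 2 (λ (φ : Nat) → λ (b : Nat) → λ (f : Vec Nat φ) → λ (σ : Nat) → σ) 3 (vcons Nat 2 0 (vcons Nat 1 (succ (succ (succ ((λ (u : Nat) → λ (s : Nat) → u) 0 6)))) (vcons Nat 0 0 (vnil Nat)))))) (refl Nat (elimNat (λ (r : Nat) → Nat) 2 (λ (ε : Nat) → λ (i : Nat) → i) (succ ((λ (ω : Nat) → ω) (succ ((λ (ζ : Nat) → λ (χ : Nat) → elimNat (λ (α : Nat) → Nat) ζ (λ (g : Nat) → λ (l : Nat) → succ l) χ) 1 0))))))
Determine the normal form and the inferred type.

resulting normal form:
  refl (Eq Nat 2 2) (refl Nat 2)
the term's type:
  Eq (Eq Nat 2 2) (refl Nat 2) (refl Nat 2)


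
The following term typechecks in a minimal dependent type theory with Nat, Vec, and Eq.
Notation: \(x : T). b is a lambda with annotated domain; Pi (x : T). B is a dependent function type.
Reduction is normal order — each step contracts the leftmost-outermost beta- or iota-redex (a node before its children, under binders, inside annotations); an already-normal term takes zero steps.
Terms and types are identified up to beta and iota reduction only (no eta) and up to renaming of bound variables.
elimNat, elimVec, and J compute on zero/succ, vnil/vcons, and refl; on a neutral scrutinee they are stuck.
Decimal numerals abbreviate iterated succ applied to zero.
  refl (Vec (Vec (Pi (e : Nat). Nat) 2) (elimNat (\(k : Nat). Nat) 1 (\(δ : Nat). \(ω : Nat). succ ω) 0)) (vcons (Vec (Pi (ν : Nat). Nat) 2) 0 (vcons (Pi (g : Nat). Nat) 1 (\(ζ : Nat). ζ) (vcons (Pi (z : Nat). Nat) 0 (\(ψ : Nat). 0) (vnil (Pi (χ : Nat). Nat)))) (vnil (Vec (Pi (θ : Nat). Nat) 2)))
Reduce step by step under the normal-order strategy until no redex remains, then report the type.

normal-order reduction sequence:
  refl (Vec (Vec (Pi (e : Nat). Nat) 2) (elimNat (\(k : Nat). Nat) 1 (\(δ : Nat). \(ω : Nat). succ ω) 0)) (vcons (Vec (Pi (ν : Nat). Nat) 2) 0 (vcons (Pi (g : Nat). Nat) 1 (\(ζ : Nat). ζ) (vcons (Pi (z : Nat). Nat) 0 (\(ψ : Nat). 0) (vnil (Pi (χ : Nat). Nat)))) (vnil (Vec (Pi (θ : Nat). Nat) 2)))
  ~> refl (Vec (Vec (Pi (e : Nat). Nat) 2) 1) (vcons (Vec (Pi (k : Nat). Nat) 2) 0 (vcons (Pi (δ : Nat). Nat) 1 (\(ω : Nat). ω) (vcons (Pi (ν : Nat). Nat) 0 (\(g : Nat). 0) (vnil (Pi (ζ : Nat). Nat)))) (vnil (Vec (Pi (z : Nat). Nat) 2)))
the term's type:
  Eq (Vec (Vec (Pi (e : Nat). Nat) 2) 1) (vcons (Vec (Pi (k : Nat). Nat) 2) 0 (vcons (Pi (δ : Nat). Nat) 1 (\(ω : Nat). ω) (vcons (Pi (ν : Nat). Nat) 0 (\(g : Nat). 0) (vnil (Pi (ζ : Nat). Nat)))) (vnil (Vec (Pi (z : Nat). Nat) 2))) (vcons (Vec (Pi (ψ : Nat). Nat) 2) 0 (vcons (Pi (χ : Nat). Nat) 1 (\(θ : Nat). θ) (vcons (Pi (f : Nat). Nat) 0 (\(κ : Nat). 0) (vnil (Pi (m : Nat). Nat)))) (vnil (Vec (Pi (ε : Nat). Nat) 2)))


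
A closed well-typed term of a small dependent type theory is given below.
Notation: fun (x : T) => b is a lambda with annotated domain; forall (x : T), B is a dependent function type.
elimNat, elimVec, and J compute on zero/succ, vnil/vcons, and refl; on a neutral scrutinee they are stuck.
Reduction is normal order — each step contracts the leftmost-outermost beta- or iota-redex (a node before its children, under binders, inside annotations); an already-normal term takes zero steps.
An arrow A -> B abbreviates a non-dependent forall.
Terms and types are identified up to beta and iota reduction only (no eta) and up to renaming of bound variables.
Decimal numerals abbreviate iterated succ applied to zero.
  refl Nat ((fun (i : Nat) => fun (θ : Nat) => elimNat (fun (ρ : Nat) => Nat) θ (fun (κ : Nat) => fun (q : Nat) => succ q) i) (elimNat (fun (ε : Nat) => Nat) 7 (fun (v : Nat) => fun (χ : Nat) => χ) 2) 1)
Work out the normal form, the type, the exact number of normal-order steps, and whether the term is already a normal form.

reduced normal form:
  refl Nat 8
the term's type:
  Eq Nat 8 8
steps to reach normal form (normal order): 31
term was already normal: no
first redex: a beta-redex


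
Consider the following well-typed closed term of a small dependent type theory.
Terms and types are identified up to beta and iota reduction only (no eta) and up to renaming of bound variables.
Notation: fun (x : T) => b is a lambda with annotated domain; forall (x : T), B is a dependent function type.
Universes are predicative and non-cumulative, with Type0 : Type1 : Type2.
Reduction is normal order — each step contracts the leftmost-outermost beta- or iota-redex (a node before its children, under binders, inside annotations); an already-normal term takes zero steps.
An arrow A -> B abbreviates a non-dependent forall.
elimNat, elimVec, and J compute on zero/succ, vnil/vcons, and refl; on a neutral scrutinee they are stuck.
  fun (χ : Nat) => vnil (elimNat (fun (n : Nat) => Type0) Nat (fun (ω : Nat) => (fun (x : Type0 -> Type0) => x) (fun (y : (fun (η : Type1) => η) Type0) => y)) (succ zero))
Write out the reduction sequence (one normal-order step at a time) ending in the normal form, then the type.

normal-order reduction sequence:
  fun (χ : Nat) => vnil (elimNat (fun (n : Nat) => Type0) Nat (fun (ω : Nat) => (fun (x : Type0 -> Type0) => x) (fun (y : (fun (η : Type1) => η) Type0) => y)) (succ zero))
  ~> fun (χ : Nat) => vnil ((fun (n : Nat) => (fun (ω : Type0 -> Type0) => ω) (fun (x : (fun (y : Type1) => y) Type0) => x)) zero (elimNat (fun (η : Nat) => Type0) Nat (fun (φ : Nat) => (fun (v : Type0 -> Type0) => v) (fun (e : (fun (o : Type1) => o) Type0) => e)) zero))
  ~> fun (χ : Nat) => vnil ((fun (n : Type0 -> Type0) => n) (fun (ω : (fun (x : Type1) => x) Type0) => ω) (elimNat (fun (y : Nat) => Type0) Nat (fun (η : Nat) => (fun (φ : Type0 -> Type0) => φ) (fun (v : (fun (e : Type1) => e) Type0) => v)) zero))
  ~> fun (χ : Nat) => vnil ((fun (n : (fun (ω : Type1) => ω) Type0) => n) (elimNat (fun (x : Nat) => Type0) Nat (fun (y : Nat) => (fun (η : Type0 -> Type0) => η) (fun (φ : (fun (v : Type1) => v) Type0) => φ)) zero))
  ~> fun (χ : Nat) => vnil (elimNat (fun (n : Nat) => Type0) Nat (fun (ω : Nat) => (fun (x : Type0 -> Type0) => x) (fun (y : (fun (η : Type1) => η) Type0) => y)) zero)
  ~> fun (χ : Nat) => vnil Nat
type:
  Nat -> Vec Nat zero


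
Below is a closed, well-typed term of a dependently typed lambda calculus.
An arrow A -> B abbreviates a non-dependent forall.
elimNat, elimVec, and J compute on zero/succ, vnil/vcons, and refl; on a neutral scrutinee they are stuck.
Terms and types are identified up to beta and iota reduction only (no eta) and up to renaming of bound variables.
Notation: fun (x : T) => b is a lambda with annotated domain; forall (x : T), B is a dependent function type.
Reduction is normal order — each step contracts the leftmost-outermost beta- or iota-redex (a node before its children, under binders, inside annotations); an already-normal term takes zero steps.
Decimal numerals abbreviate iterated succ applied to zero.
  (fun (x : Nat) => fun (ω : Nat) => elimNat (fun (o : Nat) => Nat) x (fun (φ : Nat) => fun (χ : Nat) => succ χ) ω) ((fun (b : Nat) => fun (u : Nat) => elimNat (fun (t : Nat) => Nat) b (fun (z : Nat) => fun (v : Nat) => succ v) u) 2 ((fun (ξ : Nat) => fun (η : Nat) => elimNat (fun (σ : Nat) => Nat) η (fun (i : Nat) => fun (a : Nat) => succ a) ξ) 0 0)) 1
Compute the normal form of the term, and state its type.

resulting normal form:
  3
inferred type:
  Nat


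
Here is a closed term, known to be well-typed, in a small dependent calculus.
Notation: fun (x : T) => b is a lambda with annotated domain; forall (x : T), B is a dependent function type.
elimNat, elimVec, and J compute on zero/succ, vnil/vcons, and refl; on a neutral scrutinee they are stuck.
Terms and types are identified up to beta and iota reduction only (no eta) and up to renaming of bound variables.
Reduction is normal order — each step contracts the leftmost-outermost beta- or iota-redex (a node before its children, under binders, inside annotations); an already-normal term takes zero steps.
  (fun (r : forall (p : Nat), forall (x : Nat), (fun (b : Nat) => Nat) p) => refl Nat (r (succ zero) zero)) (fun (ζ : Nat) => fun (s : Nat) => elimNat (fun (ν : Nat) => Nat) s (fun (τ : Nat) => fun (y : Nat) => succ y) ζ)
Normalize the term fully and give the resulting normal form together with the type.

reduced normal form:
  refl Nat (succ zero)
type:
  Eq Nat (succ zero) (succ zero)
observation: the leftmost-outermost redex is a beta-redex, and normalization takes 7 steps.


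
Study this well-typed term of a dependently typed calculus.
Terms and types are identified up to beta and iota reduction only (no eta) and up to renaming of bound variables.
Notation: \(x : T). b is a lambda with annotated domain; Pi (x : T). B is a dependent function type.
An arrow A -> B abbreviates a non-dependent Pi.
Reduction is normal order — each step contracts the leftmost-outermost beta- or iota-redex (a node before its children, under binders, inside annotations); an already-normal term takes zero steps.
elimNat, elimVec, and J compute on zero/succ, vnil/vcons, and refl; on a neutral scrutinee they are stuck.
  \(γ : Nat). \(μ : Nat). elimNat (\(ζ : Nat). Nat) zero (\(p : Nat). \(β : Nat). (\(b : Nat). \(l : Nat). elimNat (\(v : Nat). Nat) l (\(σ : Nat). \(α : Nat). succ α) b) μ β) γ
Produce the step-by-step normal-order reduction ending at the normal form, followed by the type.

reduction (normal order):
  \(γ : Nat). \(μ : Nat). elimNat (\(ζ : Nat). Nat) zero (\(p : Nat). \(β : Nat). (\(b : Nat). \(l : Nat). elimNat (\(v : Nat). Nat) l (\(σ : Nat). \(α : Nat). succ α) b) μ β) γ
  ~> \(γ : Nat). \(μ : Nat). elimNat (\(ζ : Nat). Nat) zero (\(p : Nat). \(β : Nat). (\(b : Nat). elimNat (\(l : Nat). Nat) b (\(v : Nat). \(σ : Nat). succ σ) μ) β) γ
  ~> \(γ : Nat). \(μ : Nat). elimNat (\(ζ : Nat). Nat) zero (\(p : Nat). \(β : Nat). elimNat (\(b : Nat). Nat) β (\(l : Nat). \(v : Nat). succ v) μ) γ
type:
  Nat -> Nat -> Nat


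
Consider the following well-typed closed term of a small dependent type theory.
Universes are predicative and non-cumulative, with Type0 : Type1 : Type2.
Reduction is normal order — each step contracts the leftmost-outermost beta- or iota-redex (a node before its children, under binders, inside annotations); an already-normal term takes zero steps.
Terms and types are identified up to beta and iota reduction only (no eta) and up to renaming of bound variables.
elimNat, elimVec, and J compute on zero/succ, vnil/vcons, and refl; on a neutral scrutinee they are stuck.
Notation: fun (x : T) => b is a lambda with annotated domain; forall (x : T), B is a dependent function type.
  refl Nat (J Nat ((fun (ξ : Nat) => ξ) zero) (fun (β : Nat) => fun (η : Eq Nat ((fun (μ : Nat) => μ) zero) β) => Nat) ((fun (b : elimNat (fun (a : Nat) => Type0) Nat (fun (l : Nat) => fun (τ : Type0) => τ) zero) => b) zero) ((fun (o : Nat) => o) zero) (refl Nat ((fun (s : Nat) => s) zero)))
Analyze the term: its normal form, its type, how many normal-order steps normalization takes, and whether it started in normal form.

normal form:
  refl Nat zero
type:
  Eq Nat zero zero
reduction steps (normal order): 2
already normal: no
first contracted redex: a J iota-redex


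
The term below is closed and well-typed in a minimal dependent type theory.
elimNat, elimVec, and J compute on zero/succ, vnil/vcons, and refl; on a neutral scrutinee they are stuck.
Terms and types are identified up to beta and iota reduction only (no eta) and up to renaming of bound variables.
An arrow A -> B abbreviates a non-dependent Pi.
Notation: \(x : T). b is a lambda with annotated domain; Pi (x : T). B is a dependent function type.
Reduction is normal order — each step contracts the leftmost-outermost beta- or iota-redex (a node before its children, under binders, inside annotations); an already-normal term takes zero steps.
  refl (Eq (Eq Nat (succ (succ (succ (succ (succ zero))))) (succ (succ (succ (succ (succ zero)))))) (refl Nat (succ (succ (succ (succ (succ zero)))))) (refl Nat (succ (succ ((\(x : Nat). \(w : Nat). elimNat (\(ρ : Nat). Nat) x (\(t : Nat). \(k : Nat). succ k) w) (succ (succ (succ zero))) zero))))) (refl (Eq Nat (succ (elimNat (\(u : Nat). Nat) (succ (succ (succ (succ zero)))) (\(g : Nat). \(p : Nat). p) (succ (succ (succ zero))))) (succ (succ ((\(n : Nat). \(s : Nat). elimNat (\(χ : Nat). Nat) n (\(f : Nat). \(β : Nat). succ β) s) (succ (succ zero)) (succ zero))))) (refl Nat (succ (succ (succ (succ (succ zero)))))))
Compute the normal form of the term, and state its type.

normal form:
  refl (Eq (Eq Nat (succ (succ (succ (succ (succ zero))))) (succ (succ (succ (succ (succ zero)))))) (refl Nat (succ (succ (succ (succ (succ zero)))))) (refl Nat (succ (succ (succ (succ (succ zero))))))) (refl (Eq Nat (succ (succ (succ (succ (succ zero))))) (succ (succ (succ (succ (succ zero)))))) (refl Nat (succ (succ (succ (succ (succ zero)))))))
inferred type:
  Eq (Eq (Eq Nat (succ (succ (succ (succ (succ zero))))) (succ (succ (succ (succ (succ zero)))))) (refl Nat (succ (succ (succ (succ (succ zero)))))) (refl Nat (succ (succ (succ (succ (succ zero))))))) (refl (Eq Nat (succ (succ (succ (succ (succ zero))))) (succ (succ (succ (succ (succ zero)))))) (refl Nat (succ (succ (succ (succ (succ zero))))))) (refl (Eq Nat (succ (succ (succ (succ (succ zero))))) (succ (succ (succ (succ (succ zero)))))) (refl Nat (succ (succ (succ (succ (succ zero)))))))


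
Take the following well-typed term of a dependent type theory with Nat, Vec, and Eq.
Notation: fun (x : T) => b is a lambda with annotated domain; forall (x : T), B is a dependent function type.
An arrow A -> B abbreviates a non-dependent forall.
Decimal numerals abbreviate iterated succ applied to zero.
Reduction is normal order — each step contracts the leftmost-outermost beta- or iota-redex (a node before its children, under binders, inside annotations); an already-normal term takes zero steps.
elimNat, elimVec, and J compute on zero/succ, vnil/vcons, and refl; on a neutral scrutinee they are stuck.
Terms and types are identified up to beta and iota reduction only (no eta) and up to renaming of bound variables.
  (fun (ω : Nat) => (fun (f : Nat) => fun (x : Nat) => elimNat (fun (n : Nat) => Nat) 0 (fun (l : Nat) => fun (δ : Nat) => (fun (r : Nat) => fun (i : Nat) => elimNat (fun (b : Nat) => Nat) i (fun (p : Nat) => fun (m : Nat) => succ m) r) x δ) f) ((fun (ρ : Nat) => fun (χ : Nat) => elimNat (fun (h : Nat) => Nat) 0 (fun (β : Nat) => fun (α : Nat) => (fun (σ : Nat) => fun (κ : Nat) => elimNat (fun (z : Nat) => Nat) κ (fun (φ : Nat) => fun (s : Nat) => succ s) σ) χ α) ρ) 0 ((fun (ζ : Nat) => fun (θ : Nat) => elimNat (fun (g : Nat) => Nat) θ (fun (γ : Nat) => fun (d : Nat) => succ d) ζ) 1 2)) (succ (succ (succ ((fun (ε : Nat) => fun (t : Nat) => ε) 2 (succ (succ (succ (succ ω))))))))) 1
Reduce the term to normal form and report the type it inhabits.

reduced normal form:
  0
inferred type:
  Nat


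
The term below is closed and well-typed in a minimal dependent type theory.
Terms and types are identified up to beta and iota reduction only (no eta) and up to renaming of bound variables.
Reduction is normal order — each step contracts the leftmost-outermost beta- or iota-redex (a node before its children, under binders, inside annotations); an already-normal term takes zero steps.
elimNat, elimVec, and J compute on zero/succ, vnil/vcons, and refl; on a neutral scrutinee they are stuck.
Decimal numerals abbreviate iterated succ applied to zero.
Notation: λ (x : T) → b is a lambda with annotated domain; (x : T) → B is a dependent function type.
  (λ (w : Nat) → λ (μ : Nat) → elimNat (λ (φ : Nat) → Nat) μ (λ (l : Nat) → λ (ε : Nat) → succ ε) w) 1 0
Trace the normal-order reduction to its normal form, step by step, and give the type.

normal-order reduction sequence:
  (λ (w : Nat) → λ (μ : Nat) → elimNat (λ (φ : Nat) → Nat) μ (λ (l : Nat) → λ (ε : Nat) → succ ε) w) 1 0
  ~> (λ (w : Nat) → elimNat (λ (μ : Nat) → Nat) w (λ (φ : Nat) → λ (l : Nat) → succ l) 1) 0
  ~> elimNat (λ (w : Nat) → Nat) 0 (λ (μ : Nat) → λ (φ : Nat) → succ φ) 1
  ~> (λ (w : Nat) → λ (μ : Nat) → succ μ) 0 (elimNat (λ (φ : Nat) → Nat) 0 (λ (l : Nat) → λ (ε : Nat) → succ ε) 0)
  ~> (λ (w : Nat) → succ w) (elimNat (λ (μ : Nat) → Nat) 0 (λ (φ : Nat) → λ (l : Nat) → succ l) 0)
  ~> succ (elimNat (λ (w : Nat) → Nat) 0 (λ (μ : Nat) → λ (φ : Nat) → succ φ) 0)
  ~> 1
the term's type:
  Nat


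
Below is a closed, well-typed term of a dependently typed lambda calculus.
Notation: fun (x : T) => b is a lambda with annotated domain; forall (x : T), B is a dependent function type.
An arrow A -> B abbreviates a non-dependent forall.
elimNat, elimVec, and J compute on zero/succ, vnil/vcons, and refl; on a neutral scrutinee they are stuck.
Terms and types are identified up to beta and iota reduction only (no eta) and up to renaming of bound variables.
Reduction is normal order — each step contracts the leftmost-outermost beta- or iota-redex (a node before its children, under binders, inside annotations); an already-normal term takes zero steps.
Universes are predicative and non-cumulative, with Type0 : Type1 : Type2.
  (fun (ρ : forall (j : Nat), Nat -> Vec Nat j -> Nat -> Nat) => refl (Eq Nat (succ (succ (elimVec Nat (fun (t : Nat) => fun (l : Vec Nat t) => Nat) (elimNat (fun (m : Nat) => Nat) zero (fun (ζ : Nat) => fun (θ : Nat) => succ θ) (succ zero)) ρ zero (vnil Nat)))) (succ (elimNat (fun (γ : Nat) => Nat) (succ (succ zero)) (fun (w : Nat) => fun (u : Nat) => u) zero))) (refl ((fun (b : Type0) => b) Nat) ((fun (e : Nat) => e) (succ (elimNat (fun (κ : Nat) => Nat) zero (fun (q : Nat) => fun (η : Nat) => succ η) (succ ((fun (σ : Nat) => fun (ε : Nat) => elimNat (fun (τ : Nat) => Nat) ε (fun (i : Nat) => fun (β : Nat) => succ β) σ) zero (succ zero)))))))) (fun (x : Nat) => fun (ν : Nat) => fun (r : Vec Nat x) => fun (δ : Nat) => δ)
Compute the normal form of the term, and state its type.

normal form:
  refl (Eq Nat (succ (succ (succ zero))) (succ (succ (succ zero)))) (refl Nat (succ (succ (succ zero))))
the term's type:
  Eq (Eq Nat (succ (succ (succ zero))) (succ (succ (succ zero)))) (refl Nat (succ (succ (succ zero)))) (refl Nat (succ (succ (succ zero))))
observation: reduction starts at a beta-redex, and 19 normal-order steps reach the normal form.


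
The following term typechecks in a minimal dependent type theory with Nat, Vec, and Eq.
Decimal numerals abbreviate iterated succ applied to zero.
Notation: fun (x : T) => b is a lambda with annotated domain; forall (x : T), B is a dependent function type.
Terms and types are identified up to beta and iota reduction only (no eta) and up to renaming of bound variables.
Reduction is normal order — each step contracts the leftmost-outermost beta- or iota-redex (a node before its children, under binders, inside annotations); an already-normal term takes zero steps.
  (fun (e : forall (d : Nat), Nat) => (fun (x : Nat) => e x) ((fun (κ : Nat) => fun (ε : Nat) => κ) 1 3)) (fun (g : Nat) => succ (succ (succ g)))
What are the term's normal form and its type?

reduced normal form:
  4
type:
  Nat


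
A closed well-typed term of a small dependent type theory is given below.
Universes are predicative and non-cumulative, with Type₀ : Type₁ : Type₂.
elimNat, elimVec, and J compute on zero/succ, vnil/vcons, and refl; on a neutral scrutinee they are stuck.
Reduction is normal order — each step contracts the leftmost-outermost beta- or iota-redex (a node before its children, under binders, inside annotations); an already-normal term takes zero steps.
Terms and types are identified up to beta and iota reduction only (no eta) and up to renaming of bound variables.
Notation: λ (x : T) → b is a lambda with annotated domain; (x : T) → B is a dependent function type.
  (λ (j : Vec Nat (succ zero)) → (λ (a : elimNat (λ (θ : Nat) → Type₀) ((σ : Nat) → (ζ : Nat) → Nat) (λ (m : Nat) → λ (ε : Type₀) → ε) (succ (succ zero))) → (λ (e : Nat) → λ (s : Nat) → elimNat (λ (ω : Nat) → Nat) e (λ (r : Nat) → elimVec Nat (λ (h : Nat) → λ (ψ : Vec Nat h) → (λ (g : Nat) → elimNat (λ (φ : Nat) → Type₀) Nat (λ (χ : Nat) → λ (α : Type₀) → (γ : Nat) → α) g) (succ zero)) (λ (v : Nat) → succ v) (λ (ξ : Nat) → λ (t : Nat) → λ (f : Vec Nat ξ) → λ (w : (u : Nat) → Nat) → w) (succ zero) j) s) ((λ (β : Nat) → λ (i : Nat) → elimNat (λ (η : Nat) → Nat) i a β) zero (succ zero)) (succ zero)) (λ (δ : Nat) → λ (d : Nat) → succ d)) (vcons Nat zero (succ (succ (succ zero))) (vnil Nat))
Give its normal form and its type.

reduced normal form:
  succ (succ zero)
inferred type:
  Nat


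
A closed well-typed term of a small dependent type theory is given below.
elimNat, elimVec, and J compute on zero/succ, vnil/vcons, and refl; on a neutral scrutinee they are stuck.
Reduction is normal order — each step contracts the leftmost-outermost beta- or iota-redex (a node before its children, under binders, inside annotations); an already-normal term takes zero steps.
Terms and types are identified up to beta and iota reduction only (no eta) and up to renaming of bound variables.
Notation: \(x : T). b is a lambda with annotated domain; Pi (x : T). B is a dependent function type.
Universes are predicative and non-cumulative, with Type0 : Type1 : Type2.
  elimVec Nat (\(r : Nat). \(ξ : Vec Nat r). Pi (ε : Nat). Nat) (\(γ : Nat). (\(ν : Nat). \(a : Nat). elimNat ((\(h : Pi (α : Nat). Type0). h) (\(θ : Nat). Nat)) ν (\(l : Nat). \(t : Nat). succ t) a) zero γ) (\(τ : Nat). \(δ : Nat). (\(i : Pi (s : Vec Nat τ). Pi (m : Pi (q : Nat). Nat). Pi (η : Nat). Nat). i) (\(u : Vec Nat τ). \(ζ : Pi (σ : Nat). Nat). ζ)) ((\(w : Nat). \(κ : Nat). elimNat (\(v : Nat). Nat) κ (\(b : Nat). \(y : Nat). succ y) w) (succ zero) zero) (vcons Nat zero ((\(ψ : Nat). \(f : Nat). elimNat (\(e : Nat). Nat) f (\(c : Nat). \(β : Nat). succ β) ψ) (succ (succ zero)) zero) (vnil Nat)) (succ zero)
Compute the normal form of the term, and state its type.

resulting normal form:
  succ zero
type:
  Nat


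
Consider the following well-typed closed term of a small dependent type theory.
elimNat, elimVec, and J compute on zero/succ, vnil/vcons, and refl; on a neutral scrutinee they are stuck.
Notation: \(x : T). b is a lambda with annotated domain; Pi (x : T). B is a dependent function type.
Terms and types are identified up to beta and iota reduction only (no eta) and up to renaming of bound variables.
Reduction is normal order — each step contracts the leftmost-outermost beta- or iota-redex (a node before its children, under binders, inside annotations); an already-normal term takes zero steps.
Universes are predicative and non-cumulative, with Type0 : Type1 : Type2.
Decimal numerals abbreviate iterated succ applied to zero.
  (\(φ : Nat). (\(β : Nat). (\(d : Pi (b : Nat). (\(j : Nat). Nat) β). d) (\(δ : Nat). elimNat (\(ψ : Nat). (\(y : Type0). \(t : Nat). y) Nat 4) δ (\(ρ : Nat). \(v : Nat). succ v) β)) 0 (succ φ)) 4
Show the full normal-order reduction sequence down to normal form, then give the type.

normal-order reduction:
  (\(φ : Nat). (\(β : Nat). (\(d : Pi (b : Nat). (\(j : Nat). Nat) β). d) (\(δ : Nat). elimNat (\(ψ : Nat). (\(y : Type0). \(t : Nat). y) Nat 4) δ (\(ρ : Nat). \(v : Nat). succ v) β)) 0 (succ φ)) 4
  ~> (\(φ : Nat). (\(β : Pi (d : Nat). (\(b : Nat). Nat) φ). β) (\(j : Nat). elimNat (\(δ : Nat). (\(ψ : Type0). \(y : Nat). ψ) Nat 4) j (\(t : Nat). \(ρ : Nat). succ ρ) φ)) 0 5
  ~> (\(φ : Pi (β : Nat). (\(d : Nat). Nat) 0). φ) (\(b : Nat). elimNat (\(j : Nat). (\(δ : Type0). \(ψ : Nat). δ) Nat 4) b (\(y : Nat). \(t : Nat). succ t) 0) 5
  ~> (\(φ : Nat). elimNat (\(β : Nat). (\(d : Type0). \(b : Nat). d) Nat 4) φ (\(j : Nat). \(δ : Nat). succ δ) 0) 5
  ~> elimNat (\(φ : Nat). (\(β : Type0). \(d : Nat). β) Nat 4) 5 (\(b : Nat). \(j : Nat). succ j) 0
  ~> 5
type:
  Nat


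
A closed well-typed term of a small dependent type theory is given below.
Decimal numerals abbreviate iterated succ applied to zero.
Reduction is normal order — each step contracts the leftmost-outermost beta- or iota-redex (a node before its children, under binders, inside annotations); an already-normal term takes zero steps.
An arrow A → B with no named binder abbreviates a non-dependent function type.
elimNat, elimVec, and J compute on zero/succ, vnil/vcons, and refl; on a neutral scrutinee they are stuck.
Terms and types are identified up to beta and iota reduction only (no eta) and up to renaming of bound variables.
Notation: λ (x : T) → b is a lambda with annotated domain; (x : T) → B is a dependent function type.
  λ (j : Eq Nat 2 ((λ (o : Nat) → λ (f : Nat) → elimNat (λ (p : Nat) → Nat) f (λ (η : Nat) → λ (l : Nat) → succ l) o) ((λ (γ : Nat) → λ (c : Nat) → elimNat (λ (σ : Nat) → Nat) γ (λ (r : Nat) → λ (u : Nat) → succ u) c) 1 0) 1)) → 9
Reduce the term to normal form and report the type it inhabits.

reduced normal form:
  λ (j : Eq Nat 2 2) → 9
the term's type:
  Eq Nat 2 2 → Nat


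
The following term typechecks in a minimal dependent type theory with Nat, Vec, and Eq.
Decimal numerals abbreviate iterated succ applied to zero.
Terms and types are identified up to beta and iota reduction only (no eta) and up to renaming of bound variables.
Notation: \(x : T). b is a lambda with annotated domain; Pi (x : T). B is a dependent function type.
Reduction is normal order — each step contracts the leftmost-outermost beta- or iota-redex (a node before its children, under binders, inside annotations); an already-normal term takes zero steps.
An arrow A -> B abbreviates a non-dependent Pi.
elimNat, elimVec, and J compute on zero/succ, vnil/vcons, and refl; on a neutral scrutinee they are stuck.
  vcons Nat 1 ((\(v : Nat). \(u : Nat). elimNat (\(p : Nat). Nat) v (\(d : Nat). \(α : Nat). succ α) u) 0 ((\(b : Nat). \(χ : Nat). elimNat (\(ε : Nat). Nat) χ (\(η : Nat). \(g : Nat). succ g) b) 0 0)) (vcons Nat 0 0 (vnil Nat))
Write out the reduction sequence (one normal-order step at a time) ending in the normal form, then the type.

reduction (normal order):
  vcons Nat 1 ((\(v : Nat). \(u : Nat). elimNat (\(p : Nat). Nat) v (\(d : Nat). \(α : Nat). succ α) u) 0 ((\(b : Nat). \(χ : Nat). elimNat (\(ε : Nat). Nat) χ (\(η : Nat). \(g : Nat). succ g) b) 0 0)) (vcons Nat 0 0 (vnil Nat))
  ~> vcons Nat 1 ((\(v : Nat). elimNat (\(u : Nat). Nat) 0 (\(p : Nat). \(d : Nat). succ d) v) ((\(α : Nat). \(b : Nat). elimNat (\(χ : Nat). Nat) b (\(ε : Nat). \(η : Nat). succ η) α) 0 0)) (vcons Nat 0 0 (vnil Nat))
  ~> vcons Nat 1 (elimNat (\(v : Nat). Nat) 0 (\(u : Nat). \(p : Nat). succ p) ((\(d : Nat). \(α : Nat). elimNat (\(b : Nat). Nat) α (\(χ : Nat). \(ε : Nat). succ ε) d) 0 0)) (vcons Nat 0 0 (vnil Nat))
  ~> vcons Nat 1 (elimNat (\(v : Nat). Nat) 0 (\(u : Nat). \(p : Nat). succ p) ((\(d : Nat). elimNat (\(α : Nat). Nat) d (\(b : Nat). \(χ : Nat). succ χ) 0) 0)) (vcons Nat 0 0 (vnil Nat))
  ~> vcons Nat 1 (elimNat (\(v : Nat). Nat) 0 (\(u : Nat). \(p : Nat). succ p) (elimNat (\(d : Nat). Nat) 0 (\(α : Nat). \(b : Nat). succ b) 0)) (vcons Nat 0 0 (vnil Nat))
  ~> vcons Nat 1 (elimNat (\(v : Nat). Nat) 0 (\(u : Nat). \(p : Nat). succ p) 0) (vcons Nat 0 0 (vnil Nat))
  ~> vcons Nat 1 0 (vcons Nat 0 0 (vnil Nat))
the term's type:
  Vec Nat 2


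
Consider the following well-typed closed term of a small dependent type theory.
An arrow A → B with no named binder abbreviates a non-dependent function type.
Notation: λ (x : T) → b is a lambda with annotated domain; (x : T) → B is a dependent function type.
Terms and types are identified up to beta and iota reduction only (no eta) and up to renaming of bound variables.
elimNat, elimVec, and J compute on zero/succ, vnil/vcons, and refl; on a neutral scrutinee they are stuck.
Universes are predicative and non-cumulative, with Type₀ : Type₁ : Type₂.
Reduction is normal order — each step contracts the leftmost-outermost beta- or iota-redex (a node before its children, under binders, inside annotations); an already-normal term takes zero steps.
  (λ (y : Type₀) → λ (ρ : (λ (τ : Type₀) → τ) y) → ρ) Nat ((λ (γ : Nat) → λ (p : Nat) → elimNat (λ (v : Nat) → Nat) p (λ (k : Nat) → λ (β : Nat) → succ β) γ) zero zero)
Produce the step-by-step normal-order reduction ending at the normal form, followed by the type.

reduction (normal order):
  (λ (y : Type₀) → λ (ρ : (λ (τ : Type₀) → τ) y) → ρ) Nat ((λ (γ : Nat) → λ (p : Nat) → elimNat (λ (v : Nat) → Nat) p (λ (k : Nat) → λ (β : Nat) → succ β) γ) zero zero)
  ~> (λ (y : (λ (ρ : Type₀) → ρ) Nat) → y) ((λ (τ : Nat) → λ (γ : Nat) → elimNat (λ (p : Nat) → Nat) γ (λ (v : Nat) → λ (k : Nat) → succ k) τ) zero zero)
  ~> (λ (y : Nat) → λ (ρ : Nat) → elimNat (λ (τ : Nat) → Nat) ρ (λ (γ : Nat) → λ (p : Nat) → succ p) y) zero zero
  ~> (λ (y : Nat) → elimNat (λ (ρ : Nat) → Nat) y (λ (τ : Nat) → λ (γ : Nat) → succ γ) zero) zero
  ~> elimNat (λ (y : Nat) → Nat) zero (λ (ρ : Nat) → λ (τ : Nat) → succ τ) zero
  ~> zero
inferred type:
  Nat


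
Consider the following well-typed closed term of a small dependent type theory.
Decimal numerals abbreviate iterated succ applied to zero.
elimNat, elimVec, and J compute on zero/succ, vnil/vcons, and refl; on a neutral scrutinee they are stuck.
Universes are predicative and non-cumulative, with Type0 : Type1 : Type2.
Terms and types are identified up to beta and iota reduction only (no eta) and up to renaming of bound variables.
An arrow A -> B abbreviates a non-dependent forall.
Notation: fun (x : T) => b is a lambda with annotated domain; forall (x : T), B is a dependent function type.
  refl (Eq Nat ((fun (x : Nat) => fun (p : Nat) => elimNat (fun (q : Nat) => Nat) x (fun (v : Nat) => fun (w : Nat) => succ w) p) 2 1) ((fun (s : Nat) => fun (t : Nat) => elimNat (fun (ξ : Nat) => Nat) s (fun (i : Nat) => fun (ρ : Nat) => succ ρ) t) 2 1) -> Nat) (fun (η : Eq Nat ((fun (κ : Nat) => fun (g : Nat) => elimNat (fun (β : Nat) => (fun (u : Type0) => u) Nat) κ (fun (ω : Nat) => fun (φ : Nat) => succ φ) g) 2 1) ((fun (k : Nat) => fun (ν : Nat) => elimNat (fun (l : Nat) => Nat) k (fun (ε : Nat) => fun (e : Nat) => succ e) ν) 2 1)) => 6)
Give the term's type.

inferred type:
  Eq (Eq Nat 3 3 -> Nat) (fun (x : Eq Nat 3 3) => 6) (fun (p : Eq Nat 3 3) => 6)


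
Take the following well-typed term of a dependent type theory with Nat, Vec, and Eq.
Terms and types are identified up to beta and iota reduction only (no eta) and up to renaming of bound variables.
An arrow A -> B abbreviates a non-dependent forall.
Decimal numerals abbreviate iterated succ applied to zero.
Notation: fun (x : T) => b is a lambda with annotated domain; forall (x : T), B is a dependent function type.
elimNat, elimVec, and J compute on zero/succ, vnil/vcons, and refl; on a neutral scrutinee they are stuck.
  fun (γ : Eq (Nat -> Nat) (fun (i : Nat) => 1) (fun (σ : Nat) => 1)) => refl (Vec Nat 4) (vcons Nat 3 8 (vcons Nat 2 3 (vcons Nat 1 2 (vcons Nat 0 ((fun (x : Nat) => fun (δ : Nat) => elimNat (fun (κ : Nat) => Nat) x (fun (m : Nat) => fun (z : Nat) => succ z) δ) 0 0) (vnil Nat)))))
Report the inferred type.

inferred type:
  Eq (Nat -> Nat) (fun (γ : Nat) => 1) (fun (i : Nat) => 1) -> Eq (Vec Nat 4) (vcons Nat 3 8 (vcons Nat 2 3 (vcons Nat 1 2 (vcons Nat 0 0 (vnil Nat))))) (vcons Nat 3 8 (vcons Nat 2 3 (vcons Nat 1 2 (vcons Nat 0 0 (vnil Nat)))))


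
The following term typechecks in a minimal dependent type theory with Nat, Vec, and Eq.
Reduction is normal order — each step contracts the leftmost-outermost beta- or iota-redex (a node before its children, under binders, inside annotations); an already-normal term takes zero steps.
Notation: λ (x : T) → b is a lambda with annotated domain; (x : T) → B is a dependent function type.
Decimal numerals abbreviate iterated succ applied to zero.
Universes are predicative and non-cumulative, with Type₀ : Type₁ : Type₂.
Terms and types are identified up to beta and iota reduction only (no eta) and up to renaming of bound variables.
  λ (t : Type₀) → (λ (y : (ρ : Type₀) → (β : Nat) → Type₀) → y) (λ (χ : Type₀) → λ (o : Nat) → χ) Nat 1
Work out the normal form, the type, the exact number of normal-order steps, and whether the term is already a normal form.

normal form:
  λ (t : Type₀) → Nat
inferred type:
  (t : Type₀) → Type₀
reduction steps (normal order): 3
term was already normal: no
first redex: a beta-redex


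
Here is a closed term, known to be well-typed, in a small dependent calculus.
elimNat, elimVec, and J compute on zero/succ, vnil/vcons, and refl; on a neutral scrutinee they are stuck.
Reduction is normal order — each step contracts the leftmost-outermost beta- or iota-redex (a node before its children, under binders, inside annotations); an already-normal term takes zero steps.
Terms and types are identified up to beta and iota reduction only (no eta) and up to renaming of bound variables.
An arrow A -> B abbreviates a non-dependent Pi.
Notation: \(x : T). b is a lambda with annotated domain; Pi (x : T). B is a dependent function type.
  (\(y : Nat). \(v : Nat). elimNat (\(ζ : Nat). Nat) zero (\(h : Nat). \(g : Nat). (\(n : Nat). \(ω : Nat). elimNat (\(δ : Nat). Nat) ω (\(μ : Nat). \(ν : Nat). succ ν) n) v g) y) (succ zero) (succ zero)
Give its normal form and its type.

normal form:
  succ zero
type:
  Nat


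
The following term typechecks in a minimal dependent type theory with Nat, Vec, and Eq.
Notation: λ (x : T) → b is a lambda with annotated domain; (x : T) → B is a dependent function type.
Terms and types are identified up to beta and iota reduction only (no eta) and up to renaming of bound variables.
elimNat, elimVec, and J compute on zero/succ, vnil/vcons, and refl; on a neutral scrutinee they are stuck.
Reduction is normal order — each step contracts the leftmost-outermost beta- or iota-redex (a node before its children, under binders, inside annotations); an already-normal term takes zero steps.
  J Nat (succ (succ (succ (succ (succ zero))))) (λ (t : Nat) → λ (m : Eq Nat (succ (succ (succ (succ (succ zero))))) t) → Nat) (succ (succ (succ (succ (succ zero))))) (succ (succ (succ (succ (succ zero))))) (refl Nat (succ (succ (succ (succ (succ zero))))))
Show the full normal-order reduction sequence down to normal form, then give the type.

reduction (normal order):
  J Nat (succ (succ (succ (succ (succ zero))))) (λ (t : Nat) → λ (m : Eq Nat (succ (succ (succ (succ (succ zero))))) t) → Nat) (succ (succ (succ (succ (succ zero))))) (succ (succ (succ (succ (succ zero))))) (refl Nat (succ (succ (succ (succ (succ zero))))))
  ~> succ (succ (succ (succ (succ zero))))
inferred type:
  Nat


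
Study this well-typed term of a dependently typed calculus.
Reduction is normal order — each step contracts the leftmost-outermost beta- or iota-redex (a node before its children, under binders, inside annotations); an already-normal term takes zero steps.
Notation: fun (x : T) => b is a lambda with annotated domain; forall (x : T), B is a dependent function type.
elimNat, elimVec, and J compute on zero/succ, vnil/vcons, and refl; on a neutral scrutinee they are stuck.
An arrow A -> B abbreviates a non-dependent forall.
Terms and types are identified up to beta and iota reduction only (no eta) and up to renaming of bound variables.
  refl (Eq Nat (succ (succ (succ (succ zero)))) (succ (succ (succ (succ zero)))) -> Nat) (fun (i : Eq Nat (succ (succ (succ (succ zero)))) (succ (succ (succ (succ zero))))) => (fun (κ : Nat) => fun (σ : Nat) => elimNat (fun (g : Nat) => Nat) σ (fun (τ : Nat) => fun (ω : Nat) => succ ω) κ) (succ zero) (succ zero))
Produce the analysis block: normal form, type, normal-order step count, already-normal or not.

normal form:
  refl (Eq Nat (succ (succ (succ (succ zero)))) (succ (succ (succ (succ zero)))) -> Nat) (fun (i : Eq Nat (succ (succ (succ (succ zero)))) (succ (succ (succ (succ zero))))) => succ (succ zero))
inferred type:
  Eq (Eq Nat (succ (succ (succ (succ zero)))) (succ (succ (succ (succ zero)))) -> Nat) (fun (i : Eq Nat (succ (succ (succ (succ zero)))) (succ (succ (succ (succ zero))))) => succ (succ zero)) (fun (κ : Eq Nat (succ (succ (succ (succ zero)))) (succ (succ (succ (succ zero))))) => succ (succ zero))
steps to reach normal form (normal order): 6
already normal: no
first redex: a beta-redex
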